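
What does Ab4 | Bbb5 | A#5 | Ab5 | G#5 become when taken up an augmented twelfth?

E6 F7 E##7 E7 D##7

Ab4 -> E6
Bbb5 -> F7
A#5 -> E##7
Ab5 -> E7
G#5 -> D##7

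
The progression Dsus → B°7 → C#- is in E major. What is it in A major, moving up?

E major up to A major is a perfect fourth; each chord root moves by that interval while the quality stays the same.
Dsus: root D up a perfect fourth → G, giving Gsus.
B°7: root B up a perfect fourth → E, giving E°7.
C#-: root C# up a perfect fourth → F#, giving F#-.

Gsus E°7 F#-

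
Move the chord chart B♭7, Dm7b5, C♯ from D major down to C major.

Ab7 Cm7b5 B

D major down to C major is a major second; each chord root moves by that interval while the quality stays the same.
B♭7: root B♭ down a major second → Ab, giving Ab7.
Dm7b5: root D down a major second → C, giving Cm7b5.
C♯: root C♯ down a major second → B, giving B.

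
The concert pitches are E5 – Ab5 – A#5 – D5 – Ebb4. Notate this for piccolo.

Written C4 sounds as C5 on the piccolo, so concert pitches are written a perfect octave down.
E5 -> E4
Ab5 -> Ab4
A#5 -> A#4
D5 -> D4
Ebb4 -> Ebb3

E4 Ab4 A#4 D4 Ebb3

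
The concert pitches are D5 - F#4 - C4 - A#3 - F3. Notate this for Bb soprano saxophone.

Written C4 sounds as Bb3 on the Bb soprano saxophone, so concert pitches are written a major second up.
D5 to E5
F#4 to G#4
C4 to D4
A#3 to B#3
F3 to G3

E5 G#4 D4 B#3 G3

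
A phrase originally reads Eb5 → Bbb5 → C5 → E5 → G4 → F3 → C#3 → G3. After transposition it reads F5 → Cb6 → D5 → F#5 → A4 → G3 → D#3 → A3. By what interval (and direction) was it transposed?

Take the first pair: Eb5 → F5. E to F spans 2 letter names, so the interval is some kind of second.
Eb5 to F5 is 2 semitones, which makes it a major second; the second version is higher, so the direction is up.
Checking another pair — G3 → A3 — gives the same interval.

up a major second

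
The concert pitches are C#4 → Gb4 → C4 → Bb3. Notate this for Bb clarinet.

The Bb clarinet sounds a major second below written, so the written part must be a major second above concert — transpose each note up.
C#4 becomes D#4
Gb4 becomes Ab4
C4 becomes D4
Bb3 becomes C4

D#4 Ab4 D4 C4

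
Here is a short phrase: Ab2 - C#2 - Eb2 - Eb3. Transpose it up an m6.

Fb3 A2 Cb3 Cb4

Ab2 → Fb3
C#2 → A2
Eb2 → Cb3
Eb3 → Cb4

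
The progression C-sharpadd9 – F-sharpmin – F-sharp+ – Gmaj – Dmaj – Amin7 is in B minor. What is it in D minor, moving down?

B minor down to D minor is a major sixth; each chord root moves by that interval while the quality stays the same.
C-sharpadd9: root C-sharp down a major sixth → E, giving Eadd9.
F-sharpmin: root F-sharp down a major sixth → A, giving Amin.
F-sharp+: root F-sharp down a major sixth → A, giving A+.
Gmaj: root G down a major sixth → Bb, giving Bbmaj.
Dmaj: root D down a major sixth → F, giving Fmaj.
Amin7: root A down a major sixth → C, giving Cmin7.

Eadd9 Amin A+ Bbmaj Fmaj Cmin7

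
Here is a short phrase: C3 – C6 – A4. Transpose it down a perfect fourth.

G2 G5 E4

C3 -> G2
C6 -> G5
A4 -> E4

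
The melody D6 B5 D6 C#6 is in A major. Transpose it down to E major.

A major to E major down is a perfect fourth, so every note moves down by that interval.
D6 → A5
B5 → F#5
D6 → A5
C#6 → G#5

A5 F#5 A5 G#5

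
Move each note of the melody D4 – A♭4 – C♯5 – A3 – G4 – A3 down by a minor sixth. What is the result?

F#3 C4 E#4 C#3 B3 C#3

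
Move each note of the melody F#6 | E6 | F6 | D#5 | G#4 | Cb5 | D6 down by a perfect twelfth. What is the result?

B4 A4 Bb4 G#3 C#3 Fb3 G4

F#6 gives B4
E6 gives A4
F6 gives Bb4
D#5 gives G#3
G#4 gives C#3
Cb5 gives Fb3
D6 gives G4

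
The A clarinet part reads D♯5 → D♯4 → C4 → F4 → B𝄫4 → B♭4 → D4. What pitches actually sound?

B#4 B#3 A3 D4 Gb4 G4 B3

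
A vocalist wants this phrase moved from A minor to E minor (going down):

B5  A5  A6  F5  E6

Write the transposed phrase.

F#5 E5 E6 C5 B5

From A down to E is a perfect fourth; apply that to each pitch.
B5 -> F#5
A5 -> E5
A6 -> E6
F5 -> C5
E6 -> B5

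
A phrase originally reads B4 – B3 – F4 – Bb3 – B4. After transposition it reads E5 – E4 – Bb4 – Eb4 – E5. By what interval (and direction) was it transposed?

From B4 to E5 is 4 letter names — a fourth of some quality.
B4 to E5 is 5 semitones, which makes it a perfect fourth; the second version is higher, so the direction is up.
Checking another pair — B4 → E5 — gives the same interval.

up a perfect fourth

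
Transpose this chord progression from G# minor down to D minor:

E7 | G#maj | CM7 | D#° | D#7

Bb7 Dmaj GbM7 A° A7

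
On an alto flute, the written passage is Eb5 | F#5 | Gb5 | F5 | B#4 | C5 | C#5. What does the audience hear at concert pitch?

Bb4 C#5 Db5 C5 F##4 G4 G#4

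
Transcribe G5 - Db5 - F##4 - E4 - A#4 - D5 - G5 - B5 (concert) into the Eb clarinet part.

Written C4 sounds as Eb4 on the Eb clarinet, so concert pitches are written a minor third down.
G5 becomes E5
Db5 becomes Bb4
F##4 becomes D##4
E4 becomes C#4
A#4 becomes F##4
D5 becomes B4
G5 becomes E5
B5 becomes G#5

E5 Bb4 D##4 C#4 F##4 B4 E5 G#5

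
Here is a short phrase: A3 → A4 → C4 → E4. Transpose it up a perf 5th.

A3 to E4
A4 to E5
C4 to G4
E4 to B4

E4 E5 G4 B4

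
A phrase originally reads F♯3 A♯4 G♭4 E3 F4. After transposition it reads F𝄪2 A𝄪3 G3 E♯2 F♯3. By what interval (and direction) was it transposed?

Take the first pair: F#3 → F##2. F to F spans 8 letter names, so the interval is some kind of octave.
F##2 to F#3 is 11 semitones, which makes it a diminished octave; the second version is lower, so the direction is down.
Checking another pair — F4 → F#3 — gives the same interval.

down a diminished octave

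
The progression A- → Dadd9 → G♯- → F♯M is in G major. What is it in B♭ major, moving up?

G major up to B♭ major is a minor third; each chord root moves by that interval while the quality stays the same.
A-: root A up a minor third → C, giving C-.
Dadd9: root D up a minor third → F, giving Fadd9.
G♯-: root G♯ up a minor third → B, giving B-.
F♯M: root F♯ up a minor third → A, giving AM.

C- Fadd9 B- AM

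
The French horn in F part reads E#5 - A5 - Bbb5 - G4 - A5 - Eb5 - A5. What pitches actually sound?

A#4 D5 Ebb5 C4 D5 Ab4 D5

Written C4 on the French horn in F sounds as F3, a perfect fifth lower; apply that shift to every note.
E#5 -> A#4
A5 -> D5
Bbb5 -> Ebb5
G4 -> C4
A5 -> D5
Eb5 -> Ab4
A5 -> D5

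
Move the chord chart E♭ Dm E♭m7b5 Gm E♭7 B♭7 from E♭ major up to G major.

E♭ major up to G major is a major third; each chord root moves by that interval while the quality stays the same.
E♭: root E♭ up a major third → G, giving G.
Dm: root D up a major third → F#, giving F#m.
E♭m7b5: root E♭ up a major third → G, giving Gm7b5.
Gm: root G up a major third → B, giving Bm.
E♭7: root E♭ up a major third → G, giving G7.
B♭7: root B♭ up a major third → D, giving D7.

G F#m Gm7b5 Bm G7 D7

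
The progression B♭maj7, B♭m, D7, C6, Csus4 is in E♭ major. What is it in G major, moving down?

Dmaj7 Dm F#7 E6 Esus4

E♭ major down to G major is a minor sixth; each chord root moves by that interval while the quality stays the same.
B♭maj7: root B♭ down a minor sixth → D, giving Dmaj7.
B♭m: root B♭ down a minor sixth → D, giving Dm.
D7: root D down a minor sixth → F#, giving F#7.
C6: root C down a minor sixth → E, giving E6.
Csus4: root C down a minor sixth → E, giving Esus4.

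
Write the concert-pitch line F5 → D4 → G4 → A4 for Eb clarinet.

D5 B3 E4 F#4

The Eb clarinet sounds a minor third above written, so the written part must be a minor third below concert — transpose each note down.
F5 to D5
D4 to B3
G4 to E4
A4 to F#4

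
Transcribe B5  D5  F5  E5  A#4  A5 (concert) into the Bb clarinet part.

C#6 E5 G5 F#5 B#4 B5

Written C4 sounds as Bb3 on the Bb clarinet, so concert pitches are written a major second up.
B5 → C#6
D5 → E5
F5 → G5
E5 → F#5
A#4 → B#4
A5 → B5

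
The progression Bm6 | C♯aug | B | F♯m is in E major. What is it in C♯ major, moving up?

G#m6 A#aug G# D#m

E major up to C♯ major is a major sixth; each chord root moves by that interval while the quality stays the same.
Bm6: root B up a major sixth → G#, giving G#m6.
C♯aug: root C♯ up a major sixth → A#, giving A#aug.
B: root B up a major sixth → G#, giving G#.
F♯m: root F♯ up a major sixth → D#, giving D#m.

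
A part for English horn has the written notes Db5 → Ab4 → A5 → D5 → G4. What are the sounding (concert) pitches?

Gb4 Db4 D5 G4 C4

Written C4 on the English horn sounds as F3, a perfect fifth lower; apply that shift to every note.
Db5 -> Gb4
Ab4 -> Db4
A5 -> D5
D5 -> G4
G4 -> C4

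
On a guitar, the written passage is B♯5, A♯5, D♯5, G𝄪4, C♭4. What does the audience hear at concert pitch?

B#4 A#4 D#4 G##3 Cb3

Written C4 on the guitar sounds as C3, a perfect octave lower; apply that shift to every note.
B#5 -> B#4
A#5 -> A#4
D#5 -> D#4
G##4 -> G##3
Cb4 -> Cb3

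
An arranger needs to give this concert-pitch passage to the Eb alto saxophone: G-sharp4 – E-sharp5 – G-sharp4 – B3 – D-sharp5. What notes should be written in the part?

Written C4 sounds as Eb3 on the Eb alto saxophone, so concert pitches are written a major sixth up.
G#4 → E#5
E#5 → C##6
G#4 → E#5
B3 → G#4
D#5 → B#5

E#5 C##6 E#5 G#4 B#5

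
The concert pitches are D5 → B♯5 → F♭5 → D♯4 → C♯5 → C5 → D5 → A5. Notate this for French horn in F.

A5 F##6 Cb6 A#4 G#5 G5 A5 E6

The French horn in F sounds a perfect fifth below written, so the written part must be a perfect fifth above concert — transpose each note up.
D5 to A5
B#5 to F##6
Fb5 to Cb6
D#4 to A#4
C#5 to G#5
C5 to G5
D5 to A5
A5 to E6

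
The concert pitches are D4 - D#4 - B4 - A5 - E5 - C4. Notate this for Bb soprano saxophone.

E4 E#4 C#5 B5 F#5 D4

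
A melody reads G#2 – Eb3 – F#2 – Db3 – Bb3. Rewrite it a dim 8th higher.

G#2 -> G3
Eb3 -> Ebb4
F#2 -> F3
Db3 -> Dbb4
Bb3 -> Bbb4

G3 Ebb4 F3 Dbb4 Bbb4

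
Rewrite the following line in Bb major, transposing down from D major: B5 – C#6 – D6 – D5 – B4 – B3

G5 A5 Bb5 Bb4 G4 G3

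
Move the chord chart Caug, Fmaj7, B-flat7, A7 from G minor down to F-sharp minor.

Baug Emaj7 A7 G#7

G minor down to F-sharp minor is a minor second; each chord root moves by that interval while the quality stays the same.
Caug: root C down a minor second → B, giving Baug.
Fmaj7: root F down a minor second → E, giving Emaj7.
B-flat7: root B-flat down a minor second → A, giving A7.
A7: root A down a minor second → G#, giving G#7.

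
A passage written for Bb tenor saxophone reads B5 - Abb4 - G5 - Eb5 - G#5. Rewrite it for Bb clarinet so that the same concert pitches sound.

First find concert pitch: the Bb tenor saxophone sounds a major ninth below written, so B5 Abb4 G5 Eb5 G#5 sounds A4 Gbb3 F4 Db4 F#4.
Then write for Bb clarinet: it sounds a major second below written, so the part must be a major second above concert.
A4 → B4
Gbb3 → Abb3
F4 → G4
Db4 → Eb4
F#4 → G#4

B4 Abb3 G4 Eb4 G#4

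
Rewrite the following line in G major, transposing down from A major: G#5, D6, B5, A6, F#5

From A down to G is a major second; apply that to each pitch.
G#5 gives F#5
D6 gives C6
B5 gives A5
A6 gives G6
F#5 gives E5

F#5 C6 A5 G6 E5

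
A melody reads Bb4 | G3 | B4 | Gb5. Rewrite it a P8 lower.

Bb4 → Bb3
G3 → G2
B4 → B3
Gb5 → Gb4

Bb3 G2 B3 Gb4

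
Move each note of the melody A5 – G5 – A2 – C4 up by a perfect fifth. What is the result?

A perfect fifth up from A5 gives E6.
A perfect fifth up from G5 gives D6.
A perfect fifth up from A2 gives E3.
A perfect fifth up from C4 gives G4.

E6 D6 E3 G4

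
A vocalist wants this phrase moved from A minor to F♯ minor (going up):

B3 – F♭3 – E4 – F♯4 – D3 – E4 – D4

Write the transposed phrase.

A minor to F♯ minor up is a major sixth, so every note moves up by that interval.
B3 → G#4
Fb3 → Db4
E4 → C#5
F#4 → D#5
D3 → B3
E4 → C#5
D4 → B4

G#4 Db4 C#5 D#5 B3 C#5 B4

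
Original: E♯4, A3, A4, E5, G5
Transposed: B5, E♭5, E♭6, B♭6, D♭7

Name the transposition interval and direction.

up a diminished twelfth

Take the first pair: E#4 → B5. E to B spans 12 letter names, so the interval is some kind of twelfth.
E#4 to B5 is 18 semitones, which makes it a diminished twelfth; the second version is higher, so the direction is up.
Checking another pair — G5 → Db7 — gives the same interval.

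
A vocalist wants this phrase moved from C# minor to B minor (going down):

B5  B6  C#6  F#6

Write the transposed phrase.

A5 A6 B5 E6

C# minor to B minor down is a major second, so every note moves down by that interval.
B5 → A5
B6 → A6
C#6 → B5
F#6 → E6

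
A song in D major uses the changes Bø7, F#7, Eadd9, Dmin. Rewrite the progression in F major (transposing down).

D major down to F major is a major sixth; each chord root moves by that interval while the quality stays the same.
Bø7: root B down a major sixth → D, giving Dø7.
F#7: root F# down a major sixth → A, giving A7.
Eadd9: root E down a major sixth → G, giving Gadd9.
Dmin: root D down a major sixth → F, giving Fmin.

Dø7 A7 Gadd9 Fmin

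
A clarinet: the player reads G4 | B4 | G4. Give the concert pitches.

The A clarinet sounds a minor third below written, so transpose each written note down a minor third.
G4 becomes E4
B4 becomes G#4
G4 becomes E4

E4 G#4 E4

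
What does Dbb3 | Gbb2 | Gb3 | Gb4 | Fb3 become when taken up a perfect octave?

Dbb4 Gbb3 Gb4 Gb5 Fb4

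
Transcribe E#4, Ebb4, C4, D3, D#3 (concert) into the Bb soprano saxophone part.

F##4 Fb4 D4 E3 E#3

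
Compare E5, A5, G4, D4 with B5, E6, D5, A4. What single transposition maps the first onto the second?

Take the first pair: E5 → B5. E to B spans 5 letter names, so the interval is some kind of fifth.
E5 to B5 is 7 semitones, which makes it a perfect fifth; the second version is higher, so the direction is up.
Checking another pair — D4 → A4 — gives the same interval.

up a perfect fifth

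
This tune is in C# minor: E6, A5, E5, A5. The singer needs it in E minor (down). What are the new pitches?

C# minor to E minor down is a major sixth, so every note moves down by that interval.
E6 to G5
A5 to C5
E5 to G4
A5 to C5

G5 C5 G4 C5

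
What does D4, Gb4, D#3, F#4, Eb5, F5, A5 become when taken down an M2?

C4 Fb4 C#3 E4 Db5 Eb5 G5

D4 down a major second is C4.
A major second down from Gb4 gives Fb4.
D#3: a second down reaches C, and 2 semitones makes it C#3.
F#4 down a major second is E4.
A major second down from Eb5 gives Db5.
A major second down from F5 gives Eb5.
A5 down a major second is G5.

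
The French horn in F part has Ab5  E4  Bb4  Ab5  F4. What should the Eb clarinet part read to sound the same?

First find concert pitch: the French horn in F sounds a perfect fifth below written, so Ab5 E4 Bb4 Ab5 F4 sounds Db5 A3 Eb4 Db5 Bb3.
Then write for Eb clarinet: it sounds a minor third above written, so the part must be a minor third below concert.
Db5 → Bb4
A3 → F#3
Eb4 → C4
Db5 → Bb4
Bb3 → G3

Bb4 F#3 C4 Bb4 G3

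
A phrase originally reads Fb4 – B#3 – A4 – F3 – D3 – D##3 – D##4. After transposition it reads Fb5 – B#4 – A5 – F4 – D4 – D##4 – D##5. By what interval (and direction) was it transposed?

From Fb4 to Fb5 is 8 letter names — an octave of some quality.
Fb4 to Fb5 is 12 semitones, which makes it a perfect octave; the second version is higher, so the direction is up.
Checking another pair — D##4 → D##5 — gives the same interval.

up a perfect octave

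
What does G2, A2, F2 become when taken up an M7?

G2 to F#3
A2 to G#3
F2 to E3

F#3 G#3 E3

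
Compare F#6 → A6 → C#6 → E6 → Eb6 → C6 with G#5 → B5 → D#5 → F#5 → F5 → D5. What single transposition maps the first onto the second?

down a minor seventh

From F#6 to G#5 is 7 letter names — a seventh of some quality.
G#5 to F#6 is 10 semitones, which makes it a minor seventh; the second version is lower, so the direction is down.
Checking another pair — C6 → D5 — gives the same interval.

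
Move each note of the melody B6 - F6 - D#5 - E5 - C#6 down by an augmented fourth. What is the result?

An augmented fourth down from B6 gives F6.
F6: a fourth down reaches C, and 6 semitones makes it Cb6.
D#5: a fourth down reaches A, and 6 semitones makes it A4.
An augmented fourth down from E5 gives Bb4.
An augmented fourth down from C#6 gives G5.

F6 Cb6 A4 Bb4 G5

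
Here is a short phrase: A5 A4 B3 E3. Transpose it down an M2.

A5: a second down reaches G, and 2 semitones makes it G5.
A major second down from A4 gives G4.
A major second down from B3 gives A3.
A major second down from E3 gives D3.

G5 G4 A3 D3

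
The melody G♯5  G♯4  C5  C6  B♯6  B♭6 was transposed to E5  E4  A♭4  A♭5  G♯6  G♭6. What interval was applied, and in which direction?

From G#5 to E5 is 3 letter names — a third of some quality.
E5 to G#5 is 4 semitones, which makes it a major third; the second version is lower, so the direction is down.
Checking another pair — Bb6 → Gb6 — gives the same interval.

down a major third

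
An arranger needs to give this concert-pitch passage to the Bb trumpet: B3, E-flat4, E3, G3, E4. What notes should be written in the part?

C#4 F4 F#3 A3 F#4

The Bb trumpet sounds a major second below written, so the written part must be a major second above concert — transpose each note up.
B3 -> C#4
Eb4 -> F4
E3 -> F#3
G3 -> A3
E4 -> F#4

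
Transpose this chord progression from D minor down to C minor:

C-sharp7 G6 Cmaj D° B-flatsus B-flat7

D minor down to C minor is a major second; each chord root moves by that interval while the quality stays the same.
C-sharp7: root C-sharp down a major second → B, giving B7.
G6: root G down a major second → F, giving F6.
Cmaj: root C down a major second → Bb, giving Bbmaj.
D°: root D down a major second → C, giving C°.
B-flatsus: root B-flat down a major second → Ab, giving Absus.
B-flat7: root B-flat down a major second → Ab, giving Ab7.

B7 F6 Bbmaj C° Absus Ab7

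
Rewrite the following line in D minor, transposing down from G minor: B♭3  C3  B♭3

From G down to D is a perfect fourth; apply that to each pitch.
Bb3 -> F3
C3 -> G2
Bb3 -> F3

F3 G2 F3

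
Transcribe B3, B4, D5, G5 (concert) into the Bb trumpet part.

C#4 C#5 E5 A5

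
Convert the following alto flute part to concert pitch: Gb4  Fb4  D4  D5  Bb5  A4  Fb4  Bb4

Db4 Cb4 A3 A4 F5 E4 Cb4 F4

The alto flute sounds a perfect fourth below written, so transpose each written note down a perfect fourth.
Gb4 gives Db4
Fb4 gives Cb4
D4 gives A3
D5 gives A4
Bb5 gives F5
A4 gives E4
Fb4 gives Cb4
Bb4 gives F4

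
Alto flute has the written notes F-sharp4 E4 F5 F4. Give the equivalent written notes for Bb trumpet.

First find concert pitch: the alto flute sounds a perfect fourth below written, so F-sharp4 E4 F5 F4 sounds C#4 B3 C5 C4.
Then write for Bb trumpet: it sounds a major second below written, so the part must be a major second above concert.
C#4 → D#4
B3 → C#4
C5 → D5
C4 → D4

D#4 C#4 D5 D4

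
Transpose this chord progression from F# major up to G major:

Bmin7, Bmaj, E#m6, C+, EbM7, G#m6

Cmin7 Cmaj F#m6 Db+ FbM7 Am6

F# major up to G major is a minor second; each chord root moves by that interval while the quality stays the same.
Bmin7: root B up a minor second → C, giving Cmin7.
Bmaj: root B up a minor second → C, giving Cmaj.
E#m6: root E# up a minor second → F#, giving F#m6.
C+: root C up a minor second → Db, giving Db+.
EbM7: root Eb up a minor second → Fb, giving FbM7.
G#m6: root G# up a minor second → A, giving Am6.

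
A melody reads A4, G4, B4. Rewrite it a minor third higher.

C5 Bb4 D5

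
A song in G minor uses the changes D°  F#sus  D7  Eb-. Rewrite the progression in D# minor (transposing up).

A#° C##sus A#7 B-

G minor up to D# minor is an augmented fifth; each chord root moves by that interval while the quality stays the same.
D°: root D up an augmented fifth → A#, giving A#°.
F#sus: root F# up an augmented fifth → C##, giving C##sus.
D7: root D up an augmented fifth → A#, giving A#7.
Eb-: root Eb up an augmented fifth → B, giving B-.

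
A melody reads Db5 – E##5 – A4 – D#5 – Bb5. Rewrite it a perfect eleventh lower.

Ab3 B##3 E3 A#3 F4

Db5 → Ab3
E##5 → B##3
A4 → E3
D#5 → A#3
Bb5 → F4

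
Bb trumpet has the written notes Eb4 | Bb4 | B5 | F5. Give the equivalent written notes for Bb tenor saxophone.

First find concert pitch: the Bb trumpet sounds a major second below written, so Eb4 Bb4 B5 F5 sounds Db4 Ab4 A5 Eb5.
Then write for Bb tenor saxophone: it sounds a major ninth below written, so the part must be a major ninth above concert.
Db4 → Eb5
Ab4 → Bb5
A5 → B6
Eb5 → F6

Eb5 Bb5 B6 F6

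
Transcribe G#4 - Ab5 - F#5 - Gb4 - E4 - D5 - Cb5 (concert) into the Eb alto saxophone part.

E#5 F6 D#6 Eb5 C#5 B5 Ab5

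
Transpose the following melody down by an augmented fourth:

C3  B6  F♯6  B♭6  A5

C3 becomes Gb2
B6 becomes F6
F#6 becomes C6
Bb6 becomes Fb6
A5 becomes Eb5

Gb2 F6 C6 Fb6 Eb5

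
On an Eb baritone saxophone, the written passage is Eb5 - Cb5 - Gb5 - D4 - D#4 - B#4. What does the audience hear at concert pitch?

Gb3 Ebb3 Bbb3 F2 F#2 D#3

Written C4 on the Eb baritone saxophone sounds as Eb2, a major thirteenth lower; apply that shift to every note.
Eb5 becomes Gb3
Cb5 becomes Ebb3
Gb5 becomes Bbb3
D4 becomes F2
D#4 becomes F#2
B#4 becomes D#3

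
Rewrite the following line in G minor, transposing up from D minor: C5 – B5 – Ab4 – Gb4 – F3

F5 E6 Db5 Cb5 Bb3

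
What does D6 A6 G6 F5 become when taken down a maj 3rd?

D6 down a major third is Bb5.
A major third down from A6 gives F6.
G6 down a major third is Eb6.
F5: a third down reaches D, and 4 semitones makes it Db5.

Bb5 F6 Eb6 Db5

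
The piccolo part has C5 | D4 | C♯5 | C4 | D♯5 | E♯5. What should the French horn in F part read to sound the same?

G6 A5 G#6 G5 A#6 B#6

First find concert pitch: the piccolo sounds a perfect octave above written, so C5 D4 C♯5 C4 D♯5 E♯5 sounds C6 D5 C#6 C5 D#6 E#6.
Then write for French horn in F: it sounds a perfect fifth below written, so the part must be a perfect fifth above concert.
C6 → G6
D5 → A5
C#6 → G#6
C5 → G5
D#6 → A#6
E#6 → B#6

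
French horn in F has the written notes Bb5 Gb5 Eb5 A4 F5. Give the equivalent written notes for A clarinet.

Gb5 Ebb5 Cb5 F4 Db5

First find concert pitch: the French horn in F sounds a perfect fifth below written, so Bb5 Gb5 Eb5 A4 F5 sounds Eb5 Cb5 Ab4 D4 Bb4.
Then write for A clarinet: it sounds a minor third below written, so the part must be a minor third above concert.
Eb5 → Gb5
Cb5 → Ebb5
Ab4 → Cb5
D4 → F4
Bb4 → Db5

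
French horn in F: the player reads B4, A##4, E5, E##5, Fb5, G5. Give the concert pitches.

E4 D##4 A4 A##4 Bbb4 C5

Written C4 on the French horn in F sounds as F3, a perfect fifth lower; apply that shift to every note.
B4 gives E4
A##4 gives D##4
E5 gives A4
E##5 gives A##4
Fb5 gives Bbb4
G5 gives C5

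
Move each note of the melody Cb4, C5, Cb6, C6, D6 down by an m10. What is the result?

Cb4 → Ab2
C5 → A3
Cb6 → Ab4
C6 → A4
D6 → B4

Ab2 A3 Ab4 A4 B4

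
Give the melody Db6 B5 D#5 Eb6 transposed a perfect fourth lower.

Ab5 F#5 A#4 Bb5

Db6 to Ab5
B5 to F#5
D#5 to A#4
Eb6 to Bb5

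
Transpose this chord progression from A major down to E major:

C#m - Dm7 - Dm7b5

A major down to E major is a perfect fourth; each chord root moves by that interval while the quality stays the same.
C#m: root C# down a perfect fourth → G#, giving G#m.
Dm7: root D down a perfect fourth → A, giving Am7.
Dm7b5: root D down a perfect fourth → A, giving Am7b5.

G#m Am7 Am7b5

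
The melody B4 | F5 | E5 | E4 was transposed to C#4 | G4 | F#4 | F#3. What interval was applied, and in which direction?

From B4 to C#4 is 7 letter names — a seventh of some quality.
C#4 to B4 is 10 semitones, which makes it a minor seventh; the second version is lower, so the direction is down.
Checking another pair — E4 → F#3 — gives the same interval.

down a minor seventh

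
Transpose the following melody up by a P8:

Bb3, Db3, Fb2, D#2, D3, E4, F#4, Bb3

Bb3: an octave up reaches B, and 12 semitones makes it Bb4.
Db3: an octave up reaches D, and 12 semitones makes it Db4.
Fb2: an octave up reaches F, and 12 semitones makes it Fb3.
D#2: an octave up reaches D, and 12 semitones makes it D#3.
D3 up a perfect octave is D4.
A perfect octave up from E4 gives E5.
F#4 up a perfect octave is F#5.
Bb3 up a perfect octave is Bb4.

Bb4 Db4 Fb3 D#3 D4 E5 F#5 Bb4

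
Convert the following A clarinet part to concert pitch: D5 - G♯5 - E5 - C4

B4 E#5 C#5 A3

The A clarinet sounds a minor third below written, so transpose each written note down a minor third.
D5 → B4
G#5 → E#5
E5 → C#5
C4 → A3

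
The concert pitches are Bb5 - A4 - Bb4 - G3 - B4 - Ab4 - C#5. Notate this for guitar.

Bb6 A5 Bb5 G4 B5 Ab5 C#6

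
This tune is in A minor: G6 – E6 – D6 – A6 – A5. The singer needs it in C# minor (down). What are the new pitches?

B5 G#5 F#5 C#6 C#5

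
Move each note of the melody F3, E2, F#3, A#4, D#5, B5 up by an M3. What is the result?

F3 → A3
E2 → G#2
F#3 → A#3
A#4 → C##5
D#5 → F##5
B5 → D#6

A3 G#2 A#3 C##5 F##5 D#6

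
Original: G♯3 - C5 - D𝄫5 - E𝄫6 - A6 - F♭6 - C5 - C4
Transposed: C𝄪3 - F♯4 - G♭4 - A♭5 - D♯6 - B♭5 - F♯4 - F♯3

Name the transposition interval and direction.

down a diminished fifth

From G#3 to C##3 is 5 letter names — a fifth of some quality.
C##3 to G#3 is 6 semitones, which makes it a diminished fifth; the second version is lower, so the direction is down.
Checking another pair — C4 → F#3 — gives the same interval.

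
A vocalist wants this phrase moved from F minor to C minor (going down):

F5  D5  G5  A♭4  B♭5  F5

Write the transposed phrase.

F minor to C minor down is a perfect fourth, so every note moves down by that interval.
F5 → C5
D5 → A4
G5 → D5
Ab4 → Eb4
Bb5 → F5
F5 → C5

C5 A4 D5 Eb4 F5 C5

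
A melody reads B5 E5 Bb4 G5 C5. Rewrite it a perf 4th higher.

B5: a fourth up reaches E, and 5 semitones makes it E6.
E5 up a perfect fourth is A5.
A perfect fourth up from Bb4 gives Eb5.
G5: a fourth up reaches C, and 5 semitones makes it C6.
C5 up a perfect fourth is F5.

E6 A5 Eb5 C6 F5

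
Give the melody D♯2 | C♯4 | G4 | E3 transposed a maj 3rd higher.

D#2 to F##2
C#4 to E#4
G4 to B4
E3 to G#3

F##2 E#4 B4 G#3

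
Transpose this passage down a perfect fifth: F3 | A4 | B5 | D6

F3 -> Bb2
A4 -> D4
B5 -> E5
D6 -> G5

Bb2 D4 E5 G5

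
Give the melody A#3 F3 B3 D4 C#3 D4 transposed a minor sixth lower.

C##3 A2 D#3 F#3 E#2 F#3

A#3 to C##3
F3 to A2
B3 to D#3
D4 to F#3
C#3 to E#2
D4 to F#3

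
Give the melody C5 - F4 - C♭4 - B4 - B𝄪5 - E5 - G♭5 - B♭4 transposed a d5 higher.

C5 to Gb5
F4 to Cb5
Cb4 to Gbb4
B4 to F5
B##5 to F##6
E5 to Bb5
Gb5 to Dbb6
Bb4 to Fb5

Gb5 Cb5 Gbb4 F5 F##6 Bb5 Dbb6 Fb5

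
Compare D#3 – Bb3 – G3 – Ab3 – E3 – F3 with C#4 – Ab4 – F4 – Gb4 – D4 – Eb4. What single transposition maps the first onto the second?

up a minor seventh

Take the first pair: D#3 → C#4. D to C spans 7 letter names, so the interval is some kind of seventh.
D#3 to C#4 is 10 semitones, which makes it a minor seventh; the second version is higher, so the direction is up.
Checking another pair — F3 → Eb4 — gives the same interval.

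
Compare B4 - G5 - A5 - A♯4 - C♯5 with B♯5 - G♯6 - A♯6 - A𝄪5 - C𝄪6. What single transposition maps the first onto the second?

Take the first pair: B4 → B#5. B to B spans 8 letter names, so the interval is some kind of octave.
B4 to B#5 is 13 semitones, which makes it an augmented octave; the second version is higher, so the direction is up.
Checking another pair — C#5 → C##6 — gives the same interval.

up an augmented octave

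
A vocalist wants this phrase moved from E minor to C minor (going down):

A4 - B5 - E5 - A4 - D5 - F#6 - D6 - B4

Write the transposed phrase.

F4 G5 C5 F4 Bb4 D6 Bb5 G4

From E down to C is a major third; apply that to each pitch.
A4 to F4
B5 to G5
E5 to C5
A4 to F4
D5 to Bb4
F#6 to D6
D6 to Bb5
B4 to G4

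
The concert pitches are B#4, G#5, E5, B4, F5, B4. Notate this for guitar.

Written C4 sounds as C3 on the guitar, so concert pitches are written a perfect octave up.
B#4 becomes B#5
G#5 becomes G#6
E5 becomes E6
B4 becomes B5
F5 becomes F6
B4 becomes B5

B#5 G#6 E6 B5 F6 B5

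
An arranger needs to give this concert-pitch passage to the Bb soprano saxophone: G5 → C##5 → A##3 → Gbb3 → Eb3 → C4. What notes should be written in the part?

A5 D##5 B##3 Abb3 F3 D4

Written C4 sounds as Bb3 on the Bb soprano saxophone, so concert pitches are written a major second up.
G5 gives A5
C##5 gives D##5
A##3 gives B##3
Gbb3 gives Abb3
Eb3 gives F3
C4 gives D4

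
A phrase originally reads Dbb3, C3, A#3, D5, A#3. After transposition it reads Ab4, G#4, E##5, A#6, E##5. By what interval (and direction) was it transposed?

up an augmented twelfth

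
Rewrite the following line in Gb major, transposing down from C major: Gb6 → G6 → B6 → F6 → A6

Dbb6 Db6 F6 Cb6 Eb6

C major to Gb major down is an augmented fourth, so every note moves down by that interval.
Gb6 gives Dbb6
G6 gives Db6
B6 gives F6
F6 gives Cb6
A6 gives Eb6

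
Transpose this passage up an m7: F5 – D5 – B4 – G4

Eb6 C6 A5 F5

A minor seventh up from F5 gives Eb6.
D5 up a minor seventh is C6.
B4 up a minor seventh is A5.
G4: a seventh up reaches F, and 10 semitones makes it F5.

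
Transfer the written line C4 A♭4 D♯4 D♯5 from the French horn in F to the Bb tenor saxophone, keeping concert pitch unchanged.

First find concert pitch: the French horn in F sounds a perfect fifth below written, so C4 A♭4 D♯4 D♯5 sounds F3 Db4 G#3 G#4.
Then write for Bb tenor saxophone: it sounds a major ninth below written, so the part must be a major ninth above concert.
F3 → G4
Db4 → Eb5
G#3 → A#4
G#4 → A#5

G4 Eb5 A#4 A#5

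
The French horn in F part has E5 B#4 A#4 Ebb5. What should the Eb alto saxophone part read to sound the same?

First find concert pitch: the French horn in F sounds a perfect fifth below written, so E5 B#4 A#4 Ebb5 sounds A4 E#4 D#4 Abb4.
Then write for Eb alto saxophone: it sounds a major sixth below written, so the part must be a major sixth above concert.
A4 → F#5
E#4 → C##5
D#4 → B#4
Abb4 → Fb5

F#5 C##5 B#4 Fb5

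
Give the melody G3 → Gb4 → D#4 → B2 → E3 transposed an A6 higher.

E#4 E5 B##4 G##3 C##4

G3 up an augmented sixth is E#4.
Gb4: a sixth up reaches E, and 10 semitones makes it E5.
An augmented sixth up from D#4 gives B##4.
B2: a sixth up reaches G, and 10 semitones makes it G##3.
An augmented sixth up from E3 gives C##4.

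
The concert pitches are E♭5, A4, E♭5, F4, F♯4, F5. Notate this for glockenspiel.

Eb3 A2 Eb3 F2 F#2 F3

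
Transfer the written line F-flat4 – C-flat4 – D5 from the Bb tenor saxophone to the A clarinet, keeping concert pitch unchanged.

Gbb3 Dbb3 Eb4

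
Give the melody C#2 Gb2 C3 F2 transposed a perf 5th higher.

G#2 Db3 G3 C3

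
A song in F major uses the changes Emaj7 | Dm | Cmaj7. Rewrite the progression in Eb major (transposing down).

F major down to Eb major is a major second; each chord root moves by that interval while the quality stays the same.
Emaj7: root E down a major second → D, giving Dmaj7.
Dm: root D down a major second → C, giving Cm.
Cmaj7: root C down a major second → Bb, giving Bbmaj7.

Dmaj7 Cm Bbmaj7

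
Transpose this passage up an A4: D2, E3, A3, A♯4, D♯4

D2: a fourth up reaches G, and 6 semitones makes it G#2.
An augmented fourth up from E3 gives A#3.
A3: a fourth up reaches D, and 6 semitones makes it D#4.
A#4: a fourth up reaches D, and 6 semitones makes it D##5.
D#4: a fourth up reaches G, and 6 semitones makes it G##4.

G#2 A#3 D#4 D##5 G##4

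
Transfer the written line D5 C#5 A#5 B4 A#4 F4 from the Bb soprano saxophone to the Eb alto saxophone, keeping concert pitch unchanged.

First find concert pitch: the Bb soprano saxophone sounds a major second below written, so D5 C#5 A#5 B4 A#4 F4 sounds C5 B4 G#5 A4 G#4 Eb4.
Then write for Eb alto saxophone: it sounds a major sixth below written, so the part must be a major sixth above concert.
C5 → A5
B4 → G#5
G#5 → E#6
A4 → F#5
G#4 → E#5
Eb4 → C5

A5 G#5 E#6 F#5 E#5 C5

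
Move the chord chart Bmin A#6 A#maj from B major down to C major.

B major down to C major is a major seventh; each chord root moves by that interval while the quality stays the same.
Bmin: root B down a major seventh → C, giving Cmin.
A#6: root A# down a major seventh → B, giving B6.
A#maj: root A# down a major seventh → B, giving Bmaj.

Cmin B6 Bmaj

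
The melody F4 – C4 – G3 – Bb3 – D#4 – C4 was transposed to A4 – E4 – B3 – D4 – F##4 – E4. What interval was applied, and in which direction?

up a major third

From F4 to A4 is 3 letter names — a third of some quality.
F4 to A4 is 4 semitones, which makes it a major third; the second version is higher, so the direction is up.
Checking another pair — C4 → E4 — gives the same interval.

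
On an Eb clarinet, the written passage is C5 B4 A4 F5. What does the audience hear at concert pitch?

Eb5 D5 C5 Ab5

The Eb clarinet sounds a minor third above written, so transpose each written note up a minor third.
C5 -> Eb5
B4 -> D5
A4 -> C5
F5 -> Ab5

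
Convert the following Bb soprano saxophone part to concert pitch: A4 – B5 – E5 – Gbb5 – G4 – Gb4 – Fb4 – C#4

The Bb soprano saxophone sounds a major second below written, so transpose each written note down a major second.
A4 becomes G4
B5 becomes A5
E5 becomes D5
Gbb5 becomes Fbb5
G4 becomes F4
Gb4 becomes Fb4
Fb4 becomes Ebb4
C#4 becomes B3

G4 A5 D5 Fbb5 F4 Fb4 Ebb4 B3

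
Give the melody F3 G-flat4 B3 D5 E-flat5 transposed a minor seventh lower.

G2 Ab3 C#3 E4 F4

F3 -> G2
Gb4 -> Ab3
B3 -> C#3
D5 -> E4
Eb5 -> F4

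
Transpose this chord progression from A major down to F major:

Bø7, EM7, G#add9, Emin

A major down to F major is a major third; each chord root moves by that interval while the quality stays the same.
Bø7: root B down a major third → G, giving Gø7.
EM7: root E down a major third → C, giving CM7.
G#add9: root G# down a major third → E, giving Eadd9.
Emin: root E down a major third → C, giving Cmin.

Gø7 CM7 Eadd9 Cmin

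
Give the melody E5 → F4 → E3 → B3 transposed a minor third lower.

E5 down a minor third is C#5.
F4: a third down reaches D, and 3 semitones makes it D4.
E3 down a minor third is C#3.
B3 down a minor third is G#3.

C#5 D4 C#3 G#3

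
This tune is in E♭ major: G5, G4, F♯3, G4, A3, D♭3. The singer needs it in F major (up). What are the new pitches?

From E♭ up to F is a major second; apply that to each pitch.
G5 gives A5
G4 gives A4
F#3 gives G#3
G4 gives A4
A3 gives B3
Db3 gives Eb3

A5 A4 G#3 A4 B3 Eb3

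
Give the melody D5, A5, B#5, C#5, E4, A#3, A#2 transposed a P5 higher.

D5 gives A5
A5 gives E6
B#5 gives F##6
C#5 gives G#5
E4 gives B4
A#3 gives E#4
A#2 gives E#3

A5 E6 F##6 G#5 B4 E#4 E#3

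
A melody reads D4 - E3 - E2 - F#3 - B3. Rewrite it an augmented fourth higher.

G#4 A#3 A#2 B#3 E#4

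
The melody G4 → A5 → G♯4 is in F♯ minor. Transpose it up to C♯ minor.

D5 E6 D#5

F♯ minor to C♯ minor up is a perfect fifth, so every note moves up by that interval.
G4 gives D5
A5 gives E6
G#4 gives D#5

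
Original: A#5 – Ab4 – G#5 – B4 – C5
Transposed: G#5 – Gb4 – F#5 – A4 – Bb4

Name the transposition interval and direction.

down a major second

Take the first pair: A#5 → G#5. A to G spans 2 letter names, so the interval is some kind of second.
G#5 to A#5 is 2 semitones, which makes it a major second; the second version is lower, so the direction is down.
Checking another pair — C5 → Bb4 — gives the same interval.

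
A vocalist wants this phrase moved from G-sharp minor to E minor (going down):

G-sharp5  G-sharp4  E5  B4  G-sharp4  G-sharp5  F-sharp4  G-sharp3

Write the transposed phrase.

G-sharp minor to E minor down is a major third, so every note moves down by that interval.
G#5 to E5
G#4 to E4
E5 to C5
B4 to G4
G#4 to E4
G#5 to E5
F#4 to D4
G#3 to E3

E5 E4 C5 G4 E4 E5 D4 E3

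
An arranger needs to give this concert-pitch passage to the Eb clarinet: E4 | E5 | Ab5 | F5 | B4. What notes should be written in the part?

C#4 C#5 F5 D5 G#4

The Eb clarinet sounds a minor third above written, so the written part must be a minor third below concert — transpose each note down.
E4 → C#4
E5 → C#5
Ab5 → F5
F5 → D5
B4 → G#4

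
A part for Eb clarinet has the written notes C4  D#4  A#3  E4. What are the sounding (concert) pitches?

Eb4 F#4 C#4 G4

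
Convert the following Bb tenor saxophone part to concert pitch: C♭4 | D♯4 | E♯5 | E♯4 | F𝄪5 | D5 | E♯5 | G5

The Bb tenor saxophone sounds a major ninth below written, so transpose each written note down a major ninth.
Cb4 → Bbb2
D#4 → C#3
E#5 → D#4
E#4 → D#3
F##5 → E#4
D5 → C4
E#5 → D#4
G5 → F4

Bbb2 C#3 D#4 D#3 E#4 C4 D#4 F4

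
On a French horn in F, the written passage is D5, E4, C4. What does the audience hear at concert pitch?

Written C4 on the French horn in F sounds as F3, a perfect fifth lower; apply that shift to every note.
D5 to G4
E4 to A3
C4 to F3

G4 A3 F3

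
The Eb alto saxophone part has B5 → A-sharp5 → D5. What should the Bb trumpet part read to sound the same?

E5 D#5 G4

First find concert pitch: the Eb alto saxophone sounds a major sixth below written, so B5 A-sharp5 D5 sounds D5 C#5 F4.
Then write for Bb trumpet: it sounds a major second below written, so the part must be a major second above concert.
D5 → E5
C#5 → D#5
F4 → G4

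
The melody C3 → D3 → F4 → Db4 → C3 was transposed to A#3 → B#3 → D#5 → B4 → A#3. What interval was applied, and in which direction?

Take the first pair: C3 → A#3. C to A spans 6 letter names, so the interval is some kind of sixth.
C3 to A#3 is 10 semitones, which makes it an augmented sixth; the second version is higher, so the direction is up.
Checking another pair — C3 → A#3 — gives the same interval.

up an augmented sixth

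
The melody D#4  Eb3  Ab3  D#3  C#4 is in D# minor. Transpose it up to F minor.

F4 Gbb3 Cbb4 F3 Eb4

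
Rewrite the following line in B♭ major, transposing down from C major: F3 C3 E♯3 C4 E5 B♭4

C major to B♭ major down is a major second, so every note moves down by that interval.
F3 -> Eb3
C3 -> Bb2
E#3 -> D#3
C4 -> Bb3
E5 -> D5
Bb4 -> Ab4

Eb3 Bb2 D#3 Bb3 D5 Ab4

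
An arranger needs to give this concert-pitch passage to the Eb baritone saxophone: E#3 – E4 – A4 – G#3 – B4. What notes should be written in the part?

Written C4 sounds as Eb2 on the Eb baritone saxophone, so concert pitches are written a major thirteenth up.
E#3 becomes C##5
E4 becomes C#6
A4 becomes F#6
G#3 becomes E#5
B4 becomes G#6

C##5 C#6 F#6 E#5 G#6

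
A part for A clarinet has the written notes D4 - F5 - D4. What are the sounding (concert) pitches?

B3 D5 B3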